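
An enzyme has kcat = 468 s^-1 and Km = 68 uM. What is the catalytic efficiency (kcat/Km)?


Catalytic efficiency = kcat / Km
= 468 / 68
= 6.8824 uM^-1*s^-1

6.8824 uM^-1*s^-1


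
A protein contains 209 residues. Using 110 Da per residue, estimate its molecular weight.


MW = n_residues * 110 Da
MW = 209 * 110
MW = 22990 Da

22990 Da


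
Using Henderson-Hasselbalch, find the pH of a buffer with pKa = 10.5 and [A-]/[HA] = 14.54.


pH = pKa + log10([A-]/[HA])
pH = 10.5 + log10(14.54)
pH = 11.6626

11.6626


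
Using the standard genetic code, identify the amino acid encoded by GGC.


Standard genetic code lookup.
Codon GGC -> Gly

Gly


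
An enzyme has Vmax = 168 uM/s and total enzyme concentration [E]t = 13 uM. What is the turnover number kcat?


kcat = Vmax / [E]t
kcat = 168 / 13
kcat = 12.9231 s^-1

12.9231 s^-1


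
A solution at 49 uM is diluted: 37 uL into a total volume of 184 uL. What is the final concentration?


C2 = C1 * V1 / V2
C2 = 49 * 37 / 184
C2 = 9.8533 uM

9.8533 uM


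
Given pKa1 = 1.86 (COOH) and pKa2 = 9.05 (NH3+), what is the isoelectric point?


pI = (pKa1 + pKa2) / 2
pI = (1.86 + 9.05) / 2
pI = 5.455

5.455


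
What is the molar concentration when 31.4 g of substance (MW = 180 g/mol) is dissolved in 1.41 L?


C = (mass / MW) / volume
C = (31.4 / 180) / 1.41
C = 0.1237 M

0.1237 M


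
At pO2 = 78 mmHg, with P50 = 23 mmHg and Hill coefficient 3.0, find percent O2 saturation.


Y = pO2^n / (P50^n + pO2^n)
Y = 78^3.0 / (23^3.0 + 78^3.0)
Y = 97.5%

97.5%


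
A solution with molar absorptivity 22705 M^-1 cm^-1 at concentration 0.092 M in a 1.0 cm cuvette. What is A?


A = epsilon * c * l
A = 22705 * 0.092 * 1.0
A = 2088.86

2088.86


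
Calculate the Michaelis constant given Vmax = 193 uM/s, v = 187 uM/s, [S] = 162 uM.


Km = [S] * (Vmax - v) / v
Km = 162 * (193 - 187) / 187
Km = 5.1979 uM

5.1979 uM


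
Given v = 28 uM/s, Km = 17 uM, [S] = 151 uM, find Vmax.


Vmax = v * (Km + [S]) / [S]
Vmax = 28 * (17 + 151) / 151
Vmax = 31.1523 uM/s

31.1523 uM/s


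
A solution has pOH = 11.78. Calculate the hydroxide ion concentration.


[OH-] = 10^(-pOH)
[OH-] = 10^(-11.78)
[OH-] = 1.660e-12 M

1.660e-12 M


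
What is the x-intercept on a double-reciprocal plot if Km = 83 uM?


x-intercept = -1/Km
= -1/83
= -0.012 1/uM

-0.012 1/uM


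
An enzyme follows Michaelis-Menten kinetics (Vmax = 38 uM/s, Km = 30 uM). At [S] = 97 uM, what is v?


v = Vmax * [S] / (Km + [S])
v = 38 * 97 / (30 + 97)
v = 29.0236 uM/s

29.0236 uM/s


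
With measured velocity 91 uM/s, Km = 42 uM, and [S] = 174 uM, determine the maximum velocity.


Vmax = v * (Km + [S]) / [S]
Vmax = 91 * (42 + 174) / 174
Vmax = 112.9655 uM/s

112.9655 uM/s


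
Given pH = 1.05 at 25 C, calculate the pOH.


pOH = 14 - pH
pOH = 14 - 1.05
pOH = 12.95

12.95


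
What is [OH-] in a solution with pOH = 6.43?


[OH-] = 10^(-pOH)
[OH-] = 10^(-6.43)
[OH-] = 3.715e-07 M

3.715e-07 M


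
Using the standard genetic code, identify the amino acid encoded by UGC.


Standard genetic code lookup.
Codon UGC -> Cys

Cys


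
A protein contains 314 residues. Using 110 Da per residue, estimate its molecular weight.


MW = n_residues * 110 Da
MW = 314 * 110
MW = 34540 Da

34540 Da


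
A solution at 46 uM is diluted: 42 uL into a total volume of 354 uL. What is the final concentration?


C2 = C1 * V1 / V2
C2 = 46 * 42 / 354
C2 = 5.4576 uM

5.4576 uM


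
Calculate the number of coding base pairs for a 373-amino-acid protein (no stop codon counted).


Each amino acid = 1 codon = 3 bp
bp = 373 * 3 = 1119 bp

1119 bp


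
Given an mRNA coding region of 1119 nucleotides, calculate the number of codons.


codons = nucleotides / 3
codons = 1119 / 3 = 373

373


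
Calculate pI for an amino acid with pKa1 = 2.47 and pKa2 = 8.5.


pI = (pKa1 + pKa2) / 2
pI = (2.47 + 8.5) / 2
pI = 5.485

5.485


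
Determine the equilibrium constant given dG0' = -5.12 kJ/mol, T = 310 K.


Keq = exp(-dG0 * 1000 / (R * T))
Keq = exp(-(-5.12) * 1000 / (8.314 * 310))
Keq = 7.2903

7.2903


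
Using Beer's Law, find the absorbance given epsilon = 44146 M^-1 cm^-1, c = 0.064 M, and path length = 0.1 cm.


A = epsilon * c * l
A = 44146 * 0.064 * 0.1
A = 282.5344

282.5344


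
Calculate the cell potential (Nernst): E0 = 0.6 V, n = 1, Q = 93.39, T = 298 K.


E = E0 - (RT/nF) * ln(Q)
E = 0.6 - (8.314 * 298 / (1 * 96485)) * ln(93.39)
E = 0.4835 V

0.4835 V


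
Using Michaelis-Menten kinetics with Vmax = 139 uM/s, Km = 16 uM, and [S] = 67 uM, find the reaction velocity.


v = Vmax * [S] / (Km + [S])
v = 139 * 67 / (16 + 67)
v = 112.2048 uM/s

112.2048 uM/s


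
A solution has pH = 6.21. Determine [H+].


[H+] = 10^(-pH)
[H+] = 10^(-6.21)
[H+] = 6.166e-07 M

6.166e-07 M


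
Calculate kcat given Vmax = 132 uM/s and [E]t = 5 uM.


kcat = Vmax / [E]t
kcat = 132 / 5
kcat = 26.4 s^-1

26.4 s^-1


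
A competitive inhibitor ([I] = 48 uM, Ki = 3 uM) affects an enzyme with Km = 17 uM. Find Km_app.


Km_app = Km * (1 + [I]/Ki)
Km_app = 17 * (1 + 48/3)
Km_app = 289.0 uM

289.0 uM


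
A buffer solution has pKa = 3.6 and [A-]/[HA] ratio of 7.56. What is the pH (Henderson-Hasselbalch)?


pH = pKa + log10([A-]/[HA])
pH = 3.6 + log10(7.56)
pH = 4.4785

4.4785


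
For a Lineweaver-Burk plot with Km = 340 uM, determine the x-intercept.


x-intercept = -1/Km
= -1/340
= -0.0029 1/uM

-0.0029 1/uM


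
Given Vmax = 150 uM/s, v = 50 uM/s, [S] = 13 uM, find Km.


Km = [S] * (Vmax - v) / v
Km = 13 * (150 - 50) / 50
Km = 26.0 uM

26.0 uM


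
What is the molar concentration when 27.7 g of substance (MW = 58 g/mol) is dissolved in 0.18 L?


C = (mass / MW) / volume
C = (27.7 / 58) / 0.18
C = 2.6533 M

2.6533 M


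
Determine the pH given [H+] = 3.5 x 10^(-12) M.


pH = -log10([H+])
pH = -log10(3.5 x 10^(-12))
pH = 11.4559

11.4559


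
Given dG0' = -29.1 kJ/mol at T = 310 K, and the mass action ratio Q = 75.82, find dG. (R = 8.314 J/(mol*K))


dG = dG0' + RT * ln(Q) / 1000
dG = -29.1 + 8.314 * 310 * ln(75.82) / 1000
dG = -17.9443 kJ/mol

-17.9443 kJ/mol


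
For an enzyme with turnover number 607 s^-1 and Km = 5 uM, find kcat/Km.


Catalytic efficiency = kcat / Km
= 607 / 5
= 121.4 uM^-1*s^-1

121.4 uM^-1*s^-1


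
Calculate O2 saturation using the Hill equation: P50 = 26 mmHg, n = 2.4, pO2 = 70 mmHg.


Y = pO2^n / (P50^n + pO2^n)
Y = 70^2.4 / (26^2.4 + 70^2.4)
Y = 91.51%

91.51%


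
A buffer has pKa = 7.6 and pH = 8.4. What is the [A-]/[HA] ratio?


[A-]/[HA] = 10^(pH - pKa)
= 10^(8.4 - 7.6)
= 6.3096

6.3096


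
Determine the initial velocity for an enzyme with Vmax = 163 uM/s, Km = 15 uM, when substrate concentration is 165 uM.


v = Vmax * [S] / (Km + [S])
v = 163 * 165 / (15 + 165)
v = 149.4167 uM/s

149.4167 uM/s


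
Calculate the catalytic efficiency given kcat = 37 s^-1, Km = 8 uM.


Catalytic efficiency = kcat / Km
= 37 / 8
= 4.625 uM^-1*s^-1

4.625 uM^-1*s^-1


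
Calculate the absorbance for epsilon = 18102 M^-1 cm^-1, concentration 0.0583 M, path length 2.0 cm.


A = epsilon * c * l
A = 18102 * 0.0583 * 2.0
A = 2110.6932

2110.6932


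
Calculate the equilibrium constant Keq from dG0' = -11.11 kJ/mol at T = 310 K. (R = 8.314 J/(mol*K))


Keq = exp(-dG0 * 1000 / (R * T))
Keq = exp(-(-11.11) * 1000 / (8.314 * 310))
Keq = 74.4886

74.4886


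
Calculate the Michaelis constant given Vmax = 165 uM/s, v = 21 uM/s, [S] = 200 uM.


Km = [S] * (Vmax - v) / v
Km = 200 * (165 - 21) / 21
Km = 1371.4286 uM

1371.4286 uM


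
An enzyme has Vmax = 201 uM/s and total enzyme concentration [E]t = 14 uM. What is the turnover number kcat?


kcat = Vmax / [E]t
kcat = 201 / 14
kcat = 14.3571 s^-1

14.3571 s^-1


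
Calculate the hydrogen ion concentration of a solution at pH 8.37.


[H+] = 10^(-pH)
[H+] = 10^(-8.37)
[H+] = 4.266e-09 M

4.266e-09 M


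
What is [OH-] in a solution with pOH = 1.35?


[OH-] = 10^(-pOH)
[OH-] = 10^(-1.35)
[OH-] = 0.0447 M

0.0447 M


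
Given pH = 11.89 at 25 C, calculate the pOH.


pOH = 14 - pH
pOH = 14 - 11.89
pOH = 2.11

2.11


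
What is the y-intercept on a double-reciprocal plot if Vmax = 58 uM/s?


y-intercept = 1/Vmax
= 1/58
= 0.0172 s/uM

0.0172 s/uM


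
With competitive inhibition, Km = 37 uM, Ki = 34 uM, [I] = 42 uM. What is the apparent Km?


Km_app = Km * (1 + [I]/Ki)
Km_app = 37 * (1 + 42/34)
Km_app = 82.7059 uM

82.7059 uM


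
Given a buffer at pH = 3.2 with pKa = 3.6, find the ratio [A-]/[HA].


[A-]/[HA] = 10^(pH - pKa)
= 10^(3.2 - 3.6)
= 0.3981

0.3981


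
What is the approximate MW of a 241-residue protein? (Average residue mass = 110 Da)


MW = n_residues * 110 Da
MW = 241 * 110
MW = 26510 Da

26510 Da


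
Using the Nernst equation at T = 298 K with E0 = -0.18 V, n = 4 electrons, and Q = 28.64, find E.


E = E0 - (RT/nF) * ln(Q)
E = -0.18 - (8.314 * 298 / (4 * 96485)) * ln(28.64)
E = -0.2015 V

-0.2015 V


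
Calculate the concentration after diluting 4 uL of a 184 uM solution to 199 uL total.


C2 = C1 * V1 / V2
C2 = 184 * 4 / 199
C2 = 3.6985 uM

3.6985 uM


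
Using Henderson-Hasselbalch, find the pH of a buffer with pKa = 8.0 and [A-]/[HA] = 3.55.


pH = pKa + log10([A-]/[HA])
pH = 8.0 + log10(3.55)
pH = 8.5502

8.5502


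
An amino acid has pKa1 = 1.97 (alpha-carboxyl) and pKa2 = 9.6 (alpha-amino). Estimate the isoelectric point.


pI = (pKa1 + pKa2) / 2
pI = (1.97 + 9.6) / 2
pI = 5.785

5.785


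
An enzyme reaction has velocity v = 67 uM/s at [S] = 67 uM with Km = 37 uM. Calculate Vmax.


Vmax = v * (Km + [S]) / [S]
Vmax = 67 * (37 + 67) / 67
Vmax = 104.0 uM/s

104.0 uM/s


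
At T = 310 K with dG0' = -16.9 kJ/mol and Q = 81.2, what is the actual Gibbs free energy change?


dG = dG0' + RT * ln(Q) / 1000
dG = -16.9 + 8.314 * 310 * ln(81.2) / 1000
dG = -5.5677 kJ/mol

-5.5677 kJ/mol


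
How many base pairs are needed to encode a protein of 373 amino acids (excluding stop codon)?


Each amino acid = 1 codon = 3 bp
bp = 373 * 3 = 1119 bp

1119 bp


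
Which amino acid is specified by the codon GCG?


Standard genetic code lookup.
Codon GCG -> Ala

Ala


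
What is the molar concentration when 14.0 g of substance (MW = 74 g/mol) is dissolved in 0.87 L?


C = (mass / MW) / volume
C = (14.0 / 74) / 0.87
C = 0.2175 M

0.2175 M


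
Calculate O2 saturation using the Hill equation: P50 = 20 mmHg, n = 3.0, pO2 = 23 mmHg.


Y = pO2^n / (P50^n + pO2^n)
Y = 23^3.0 / (20^3.0 + 23^3.0)
Y = 60.33%

60.33%


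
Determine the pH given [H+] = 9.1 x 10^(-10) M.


pH = -log10([H+])
pH = -log10(9.1 x 10^(-10))
pH = 9.041

9.041


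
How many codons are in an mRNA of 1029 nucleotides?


codons = nucleotides / 3
codons = 1029 / 3 = 343

343


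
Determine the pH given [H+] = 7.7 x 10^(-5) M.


pH = -log10([H+])
pH = -log10(7.7 x 10^(-5))
pH = 4.1135

4.1135


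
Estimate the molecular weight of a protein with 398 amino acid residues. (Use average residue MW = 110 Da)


MW = n_residues * 110 Da
MW = 398 * 110
MW = 43780 Da

43780 Da


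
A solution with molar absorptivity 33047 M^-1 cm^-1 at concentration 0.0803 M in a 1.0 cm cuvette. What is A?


A = epsilon * c * l
A = 33047 * 0.0803 * 1.0
A = 2653.6741

2653.6741


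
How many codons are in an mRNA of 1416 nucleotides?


codons = nucleotides / 3
codons = 1416 / 3 = 472

472


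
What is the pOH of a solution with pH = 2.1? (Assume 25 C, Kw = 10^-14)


pOH = 14 - pH
pOH = 14 - 2.1
pOH = 11.9

11.9


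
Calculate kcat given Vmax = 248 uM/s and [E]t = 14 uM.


kcat = Vmax / [E]t
kcat = 248 / 14
kcat = 17.7143 s^-1

17.7143 s^-1


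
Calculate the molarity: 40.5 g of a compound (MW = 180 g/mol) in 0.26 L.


C = (mass / MW) / volume
C = (40.5 / 180) / 0.26
C = 0.8654 M

0.8654 M


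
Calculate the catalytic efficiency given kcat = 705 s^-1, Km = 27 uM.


Catalytic efficiency = kcat / Km
= 705 / 27
= 26.1111 uM^-1*s^-1

26.1111 uM^-1*s^-1


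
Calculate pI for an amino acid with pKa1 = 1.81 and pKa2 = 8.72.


pI = (pKa1 + pKa2) / 2
pI = (1.81 + 8.72) / 2
pI = 5.265

5.265


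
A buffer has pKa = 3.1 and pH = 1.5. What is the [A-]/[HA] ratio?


[A-]/[HA] = 10^(pH - pKa)
= 10^(1.5 - 3.1)
= 0.0251

0.0251


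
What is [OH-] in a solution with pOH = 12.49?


[OH-] = 10^(-pOH)
[OH-] = 10^(-12.49)
[OH-] = 3.236e-13 M

3.236e-13 M


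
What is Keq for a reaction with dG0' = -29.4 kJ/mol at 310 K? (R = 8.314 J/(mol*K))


Keq = exp(-dG0 * 1000 / (R * T))
Keq = exp(-(-29.4) * 1000 / (8.314 * 310))
Keq = 89959.0329

89959.0329


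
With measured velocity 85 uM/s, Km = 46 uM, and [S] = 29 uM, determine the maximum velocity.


Vmax = v * (Km + [S]) / [S]
Vmax = 85 * (46 + 29) / 29
Vmax = 219.8276 uM/s

219.8276 uM/s


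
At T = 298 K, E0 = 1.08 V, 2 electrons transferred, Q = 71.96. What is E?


E = E0 - (RT/nF) * ln(Q)
E = 1.08 - (8.314 * 298 / (2 * 96485)) * ln(71.96)
E = 1.0251 V

1.0251 V


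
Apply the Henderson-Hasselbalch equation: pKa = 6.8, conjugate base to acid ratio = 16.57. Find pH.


pH = pKa + log10([A-]/[HA])
pH = 6.8 + log10(16.57)
pH = 8.0193

8.0193


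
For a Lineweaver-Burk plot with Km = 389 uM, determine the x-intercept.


x-intercept = -1/Km
= -1/389
= -0.0026 1/uM

-0.0026 1/uM


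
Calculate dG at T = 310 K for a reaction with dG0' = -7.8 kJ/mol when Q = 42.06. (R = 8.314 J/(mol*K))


dG = dG0' + RT * ln(Q) / 1000
dG = -7.8 + 8.314 * 310 * ln(42.06) / 1000
dG = 1.8369 kJ/mol

1.8369 kJ/mol


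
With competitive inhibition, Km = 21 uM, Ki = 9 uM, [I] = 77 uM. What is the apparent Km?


Km_app = Km * (1 + [I]/Ki)
Km_app = 21 * (1 + 77/9)
Km_app = 200.6667 uM

200.6667 uM


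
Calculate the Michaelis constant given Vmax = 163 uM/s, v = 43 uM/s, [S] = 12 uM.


Km = [S] * (Vmax - v) / v
Km = 12 * (163 - 43) / 43
Km = 33.4884 uM

33.4884 uM


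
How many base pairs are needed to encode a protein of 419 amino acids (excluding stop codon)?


Each amino acid = 1 codon = 3 bp
bp = 419 * 3 = 1257 bp

1257 bp


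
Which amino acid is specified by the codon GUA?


Standard genetic code lookup.
Codon GUA -> Val

Val


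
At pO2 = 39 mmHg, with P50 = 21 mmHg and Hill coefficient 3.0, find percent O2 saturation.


Y = pO2^n / (P50^n + pO2^n)
Y = 39^3.0 / (21^3.0 + 39^3.0)
Y = 86.5%

86.5%


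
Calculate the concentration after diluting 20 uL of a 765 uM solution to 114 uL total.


C2 = C1 * V1 / V2
C2 = 765 * 20 / 114
C2 = 134.2105 uM

134.2105 uM


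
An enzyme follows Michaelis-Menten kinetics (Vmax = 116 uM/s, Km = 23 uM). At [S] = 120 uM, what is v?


v = Vmax * [S] / (Km + [S])
v = 116 * 120 / (23 + 120)
v = 97.3427 uM/s

97.3427 uM/s


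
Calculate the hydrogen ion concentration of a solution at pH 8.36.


[H+] = 10^(-pH)
[H+] = 10^(-8.36)
[H+] = 4.365e-09 M

4.365e-09 M


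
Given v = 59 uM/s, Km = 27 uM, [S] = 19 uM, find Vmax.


Vmax = v * (Km + [S]) / [S]
Vmax = 59 * (27 + 19) / 19
Vmax = 142.8421 uM/s

142.8421 uM/s


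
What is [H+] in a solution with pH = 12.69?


[H+] = 10^(-pH)
[H+] = 10^(-12.69)
[H+] = 2.042e-13 M

2.042e-13 M


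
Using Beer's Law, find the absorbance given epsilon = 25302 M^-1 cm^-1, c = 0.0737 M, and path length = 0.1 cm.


A = epsilon * c * l
A = 25302 * 0.0737 * 0.1
A = 186.4757

186.4757


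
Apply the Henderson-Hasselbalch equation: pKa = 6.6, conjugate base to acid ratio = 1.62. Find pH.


pH = pKa + log10([A-]/[HA])
pH = 6.6 + log10(1.62)
pH = 6.8095

6.8095


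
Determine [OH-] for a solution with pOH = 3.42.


[OH-] = 10^(-pOH)
[OH-] = 10^(-3.42)
[OH-] = 3.802e-04 M

3.802e-04 M


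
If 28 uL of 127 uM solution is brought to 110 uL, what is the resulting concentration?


C2 = C1 * V1 / V2
C2 = 127 * 28 / 110
C2 = 32.3273 uM

32.3273 uM


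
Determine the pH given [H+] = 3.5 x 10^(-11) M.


pH = -log10([H+])
pH = -log10(3.5 x 10^(-11))
pH = 10.4559

10.4559


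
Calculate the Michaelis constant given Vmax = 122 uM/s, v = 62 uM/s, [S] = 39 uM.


Km = [S] * (Vmax - v) / v
Km = 39 * (122 - 62) / 62
Km = 37.7419 uM

37.7419 uM


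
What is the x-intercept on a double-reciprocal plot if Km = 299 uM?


x-intercept = -1/Km
= -1/299
= -0.0033 1/uM

-0.0033 1/uM


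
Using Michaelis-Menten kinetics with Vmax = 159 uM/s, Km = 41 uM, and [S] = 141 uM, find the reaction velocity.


v = Vmax * [S] / (Km + [S])
v = 159 * 141 / (41 + 141)
v = 123.1813 uM/s

123.1813 uM/s


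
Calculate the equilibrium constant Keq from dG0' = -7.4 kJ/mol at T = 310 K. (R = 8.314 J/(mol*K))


Keq = exp(-dG0 * 1000 / (R * T))
Keq = exp(-(-7.4) * 1000 / (8.314 * 310))
Keq = 17.6578

17.6578


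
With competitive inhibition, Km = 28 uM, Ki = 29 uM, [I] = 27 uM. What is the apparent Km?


Km_app = Km * (1 + [I]/Ki)
Km_app = 28 * (1 + 27/29)
Km_app = 54.069 uM

54.069 uM


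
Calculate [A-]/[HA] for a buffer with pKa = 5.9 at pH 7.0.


[A-]/[HA] = 10^(pH - pKa)
= 10^(7.0 - 5.9)
= 12.5893

12.5893


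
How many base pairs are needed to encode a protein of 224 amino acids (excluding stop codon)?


Each amino acid = 1 codon = 3 bp
bp = 224 * 3 = 672 bp

672 bp


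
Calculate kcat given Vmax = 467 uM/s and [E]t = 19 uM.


kcat = Vmax / [E]t
kcat = 467 / 19
kcat = 24.5789 s^-1

24.5789 s^-1


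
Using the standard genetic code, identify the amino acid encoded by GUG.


Standard genetic code lookup.
Codon GUG -> Val

Val


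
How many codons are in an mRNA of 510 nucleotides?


codons = nucleotides / 3
codons = 510 / 3 = 170

170


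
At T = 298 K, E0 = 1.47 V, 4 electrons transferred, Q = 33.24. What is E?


E = E0 - (RT/nF) * ln(Q)
E = 1.47 - (8.314 * 298 / (4 * 96485)) * ln(33.24)
E = 1.4475 V

1.4475 V


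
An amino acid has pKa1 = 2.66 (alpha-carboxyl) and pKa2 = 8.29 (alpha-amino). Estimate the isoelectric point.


pI = (pKa1 + pKa2) / 2
pI = (2.66 + 8.29) / 2
pI = 5.475

5.475


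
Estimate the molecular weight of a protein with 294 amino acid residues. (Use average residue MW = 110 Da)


MW = n_residues * 110 Da
MW = 294 * 110
MW = 32340 Da

32340 Da


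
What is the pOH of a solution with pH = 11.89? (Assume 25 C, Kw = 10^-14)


pOH = 14 - pH
pOH = 14 - 11.89
pOH = 2.11

2.11


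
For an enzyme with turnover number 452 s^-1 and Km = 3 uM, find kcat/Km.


Catalytic efficiency = kcat / Km
= 452 / 3
= 150.6667 uM^-1*s^-1

150.6667 uM^-1*s^-1


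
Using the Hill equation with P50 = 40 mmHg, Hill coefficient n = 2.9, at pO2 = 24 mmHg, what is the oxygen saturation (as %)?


Y = pO2^n / (P50^n + pO2^n)
Y = 24^2.9 / (40^2.9 + 24^2.9)
Y = 18.52%

18.52%


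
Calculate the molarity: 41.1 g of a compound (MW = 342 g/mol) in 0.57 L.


C = (mass / MW) / volume
C = (41.1 / 342) / 0.57
C = 0.2108 M

0.2108 M


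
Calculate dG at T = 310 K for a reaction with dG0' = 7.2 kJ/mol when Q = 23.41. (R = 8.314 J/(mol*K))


dG = dG0' + RT * ln(Q) / 1000
dG = 7.2 + 8.314 * 310 * ln(23.41) / 1000
dG = 15.3268 kJ/mol

15.3268 kJ/mol


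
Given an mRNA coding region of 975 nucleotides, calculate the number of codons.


codons = nucleotides / 3
codons = 975 / 3 = 325

325


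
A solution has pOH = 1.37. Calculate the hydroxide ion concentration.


[OH-] = 10^(-pOH)
[OH-] = 10^(-1.37)
[OH-] = 0.0427 M

0.0427 M


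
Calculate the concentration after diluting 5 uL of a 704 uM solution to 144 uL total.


C2 = C1 * V1 / V2
C2 = 704 * 5 / 144
C2 = 24.4444 uM

24.4444 uM


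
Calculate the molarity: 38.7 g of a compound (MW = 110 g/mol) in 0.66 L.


C = (mass / MW) / volume
C = (38.7 / 110) / 0.66
C = 0.5331 M

0.5331 M


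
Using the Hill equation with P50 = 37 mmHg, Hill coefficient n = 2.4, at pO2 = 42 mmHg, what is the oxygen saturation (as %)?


Y = pO2^n / (P50^n + pO2^n)
Y = 42^2.4 / (37^2.4 + 42^2.4)
Y = 57.55%

57.55%


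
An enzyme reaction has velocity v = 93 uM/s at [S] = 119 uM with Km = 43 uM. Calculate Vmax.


Vmax = v * (Km + [S]) / [S]
Vmax = 93 * (43 + 119) / 119
Vmax = 126.605 uM/s

126.605 uM/s


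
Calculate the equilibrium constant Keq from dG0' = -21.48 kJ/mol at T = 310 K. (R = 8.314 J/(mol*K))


Keq = exp(-dG0 * 1000 / (R * T))
Keq = exp(-(-21.48) * 1000 / (8.314 * 310))
Keq = 4163.7608

4163.7608


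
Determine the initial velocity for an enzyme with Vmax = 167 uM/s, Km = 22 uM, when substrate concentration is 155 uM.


v = Vmax * [S] / (Km + [S])
v = 167 * 155 / (22 + 155)
v = 146.2429 uM/s

146.2429 uM/s


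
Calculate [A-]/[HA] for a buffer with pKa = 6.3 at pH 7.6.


[A-]/[HA] = 10^(pH - pKa)
= 10^(7.6 - 6.3)
= 19.9526

19.9526


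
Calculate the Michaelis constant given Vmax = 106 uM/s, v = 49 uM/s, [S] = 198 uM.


Km = [S] * (Vmax - v) / v
Km = 198 * (106 - 49) / 49
Km = 230.3265 uM

230.3265 uM


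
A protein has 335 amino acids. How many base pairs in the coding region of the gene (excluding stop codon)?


Each amino acid = 1 codon = 3 bp
bp = 335 * 3 = 1005 bp

1005 bp


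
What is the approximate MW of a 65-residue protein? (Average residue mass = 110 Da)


MW = n_residues * 110 Da
MW = 65 * 110
MW = 7150 Da

7150 Da


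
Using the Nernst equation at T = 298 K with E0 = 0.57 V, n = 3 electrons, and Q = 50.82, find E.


E = E0 - (RT/nF) * ln(Q)
E = 0.57 - (8.314 * 298 / (3 * 96485)) * ln(50.82)
E = 0.5364 V

0.5364 V


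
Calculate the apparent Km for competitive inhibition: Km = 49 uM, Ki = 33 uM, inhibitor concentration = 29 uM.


Km_app = Km * (1 + [I]/Ki)
Km_app = 49 * (1 + 29/33)
Km_app = 92.0606 uM

92.0606 uM


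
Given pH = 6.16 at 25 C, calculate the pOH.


pOH = 14 - pH
pOH = 14 - 6.16
pOH = 7.84

7.84


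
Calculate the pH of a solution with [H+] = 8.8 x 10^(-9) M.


pH = -log10([H+])
pH = -log10(8.8 x 10^(-9))
pH = 8.0555

8.0555


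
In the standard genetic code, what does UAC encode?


Standard genetic code lookup.
Codon UAC -> Tyr

Tyr


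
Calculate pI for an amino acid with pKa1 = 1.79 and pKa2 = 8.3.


pI = (pKa1 + pKa2) / 2
pI = (1.79 + 8.3) / 2
pI = 5.045

5.045


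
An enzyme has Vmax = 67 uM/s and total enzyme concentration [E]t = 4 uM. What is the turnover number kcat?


kcat = Vmax / [E]t
kcat = 67 / 4
kcat = 16.75 s^-1

16.75 s^-1


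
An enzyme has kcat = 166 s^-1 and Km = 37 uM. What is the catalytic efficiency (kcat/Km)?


Catalytic efficiency = kcat / Km
= 166 / 37
= 4.4865 uM^-1*s^-1

4.4865 uM^-1*s^-1


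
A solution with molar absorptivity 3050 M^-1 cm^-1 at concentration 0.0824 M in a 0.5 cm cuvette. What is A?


A = epsilon * c * l
A = 3050 * 0.0824 * 0.5
A = 125.66

125.66


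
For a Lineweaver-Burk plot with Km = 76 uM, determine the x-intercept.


x-intercept = -1/Km
= -1/76
= -0.0132 1/uM

-0.0132 1/uM


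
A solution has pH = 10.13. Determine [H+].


[H+] = 10^(-pH)
[H+] = 10^(-10.13)
[H+] = 7.413e-11 M

7.413e-11 M


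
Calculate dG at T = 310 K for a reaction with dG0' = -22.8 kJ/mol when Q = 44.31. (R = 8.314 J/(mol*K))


dG = dG0' + RT * ln(Q) / 1000
dG = -22.8 + 8.314 * 310 * ln(44.31) / 1000
dG = -13.0288 kJ/mol

-13.0288 kJ/mol


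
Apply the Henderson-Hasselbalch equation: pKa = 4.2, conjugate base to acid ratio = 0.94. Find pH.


pH = pKa + log10([A-]/[HA])
pH = 4.2 + log10(0.94)
pH = 4.1731

4.1731


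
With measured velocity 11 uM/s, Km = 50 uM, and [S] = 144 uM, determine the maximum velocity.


Vmax = v * (Km + [S]) / [S]
Vmax = 11 * (50 + 144) / 144
Vmax = 14.8194 uM/s

14.8194 uM/s


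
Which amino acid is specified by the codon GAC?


Standard genetic code lookup.
Codon GAC -> Asp

Asp


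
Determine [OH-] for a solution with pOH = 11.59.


[OH-] = 10^(-pOH)
[OH-] = 10^(-11.59)
[OH-] = 2.570e-12 M

2.570e-12 M


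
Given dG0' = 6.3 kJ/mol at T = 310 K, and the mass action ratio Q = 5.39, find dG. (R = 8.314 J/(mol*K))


dG = dG0' + RT * ln(Q) / 1000
dG = 6.3 + 8.314 * 310 * ln(5.39) / 1000
dG = 10.6416 kJ/mol

10.6416 kJ/mol


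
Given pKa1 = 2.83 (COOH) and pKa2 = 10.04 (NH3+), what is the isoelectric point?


pI = (pKa1 + pKa2) / 2
pI = (2.83 + 10.04) / 2
pI = 6.435

6.435


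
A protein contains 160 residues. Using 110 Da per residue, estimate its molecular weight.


MW = n_residues * 110 Da
MW = 160 * 110
MW = 17600 Da

17600 Da


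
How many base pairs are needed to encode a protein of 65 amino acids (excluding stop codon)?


Each amino acid = 1 codon = 3 bp
bp = 65 * 3 = 195 bp

195 bp


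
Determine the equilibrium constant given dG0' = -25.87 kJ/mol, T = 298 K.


Keq = exp(-dG0 * 1000 / (R * T))
Keq = exp(-(-25.87) * 1000 / (8.314 * 298))
Keq = 34257.9642

34257.9642


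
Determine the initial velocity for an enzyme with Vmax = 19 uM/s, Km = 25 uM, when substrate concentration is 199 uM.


v = Vmax * [S] / (Km + [S])
v = 19 * 199 / (25 + 199)
v = 16.8795 uM/s

16.8795 uM/s


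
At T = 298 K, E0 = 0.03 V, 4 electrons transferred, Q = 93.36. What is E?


E = E0 - (RT/nF) * ln(Q)
E = 0.03 - (8.314 * 298 / (4 * 96485)) * ln(93.36)
E = 8.778e-04 V

8.778e-04 V


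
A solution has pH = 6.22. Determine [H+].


[H+] = 10^(-pH)
[H+] = 10^(-6.22)
[H+] = 6.026e-07 M

6.026e-07 M


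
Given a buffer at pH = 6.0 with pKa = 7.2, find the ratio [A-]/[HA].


[A-]/[HA] = 10^(pH - pKa)
= 10^(6.0 - 7.2)
= 0.0631

0.0631


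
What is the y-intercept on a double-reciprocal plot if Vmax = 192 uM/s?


y-intercept = 1/Vmax
= 1/192
= 0.0052 s/uM

0.0052 s/uM


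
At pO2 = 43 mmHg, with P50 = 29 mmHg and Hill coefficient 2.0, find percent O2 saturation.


Y = pO2^n / (P50^n + pO2^n)
Y = 43^2.0 / (29^2.0 + 43^2.0)
Y = 68.74%

68.74%


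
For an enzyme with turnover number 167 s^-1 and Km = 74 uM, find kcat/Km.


Catalytic efficiency = kcat / Km
= 167 / 74
= 2.2568 uM^-1*s^-1

2.2568 uM^-1*s^-1


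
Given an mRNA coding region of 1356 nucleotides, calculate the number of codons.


codons = nucleotides / 3
codons = 1356 / 3 = 452

452


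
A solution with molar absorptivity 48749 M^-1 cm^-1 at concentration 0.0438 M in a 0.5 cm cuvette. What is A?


A = epsilon * c * l
A = 48749 * 0.0438 * 0.5
A = 1067.6031

1067.6031


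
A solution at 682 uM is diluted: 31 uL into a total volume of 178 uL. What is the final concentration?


C2 = C1 * V1 / V2
C2 = 682 * 31 / 178
C2 = 118.7753 uM

118.7753 uM


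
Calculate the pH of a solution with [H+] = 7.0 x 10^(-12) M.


pH = -log10([H+])
pH = -log10(7.0 x 10^(-12))
pH = 11.1549

11.1549


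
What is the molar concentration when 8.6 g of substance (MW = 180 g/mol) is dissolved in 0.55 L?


C = (mass / MW) / volume
C = (8.6 / 180) / 0.55
C = 0.0869 M

0.0869 M


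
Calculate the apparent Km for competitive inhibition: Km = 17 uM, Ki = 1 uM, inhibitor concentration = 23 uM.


Km_app = Km * (1 + [I]/Ki)
Km_app = 17 * (1 + 23/1)
Km_app = 408.0 uM

408.0 uM


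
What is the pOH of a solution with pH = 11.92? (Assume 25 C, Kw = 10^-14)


pOH = 14 - pH
pOH = 14 - 11.92
pOH = 2.08

2.08


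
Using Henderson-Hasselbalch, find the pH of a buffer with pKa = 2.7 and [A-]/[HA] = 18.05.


pH = pKa + log10([A-]/[HA])
pH = 2.7 + log10(18.05)
pH = 3.9565

3.9565


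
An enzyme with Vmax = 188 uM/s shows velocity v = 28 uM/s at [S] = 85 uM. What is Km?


Km = [S] * (Vmax - v) / v
Km = 85 * (188 - 28) / 28
Km = 485.7143 uM

485.7143 uM


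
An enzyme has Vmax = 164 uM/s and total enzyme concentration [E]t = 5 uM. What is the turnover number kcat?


kcat = Vmax / [E]t
kcat = 164 / 5
kcat = 32.8 s^-1

32.8 s^-1


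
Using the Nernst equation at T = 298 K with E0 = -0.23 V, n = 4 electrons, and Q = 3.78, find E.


E = E0 - (RT/nF) * ln(Q)
E = -0.23 - (8.314 * 298 / (4 * 96485)) * ln(3.78)
E = -0.2385 V

-0.2385 V


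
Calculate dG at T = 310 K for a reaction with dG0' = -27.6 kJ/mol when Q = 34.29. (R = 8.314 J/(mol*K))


dG = dG0' + RT * ln(Q) / 1000
dG = -27.6 + 8.314 * 310 * ln(34.29) / 1000
dG = -18.4895 kJ/mol

-18.4895 kJ/mol


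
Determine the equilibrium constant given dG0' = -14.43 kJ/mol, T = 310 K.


Keq = exp(-dG0 * 1000 / (R * T))
Keq = exp(-(-14.43) * 1000 / (8.314 * 310))
Keq = 270.1009

270.1009


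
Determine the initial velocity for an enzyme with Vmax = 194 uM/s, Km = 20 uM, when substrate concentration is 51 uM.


v = Vmax * [S] / (Km + [S])
v = 194 * 51 / (20 + 51)
v = 139.3521 uM/s

139.3521 uM/s


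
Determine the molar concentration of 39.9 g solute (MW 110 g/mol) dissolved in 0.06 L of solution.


C = (mass / MW) / volume
C = (39.9 / 110) / 0.06
C = 6.0455 M

6.0455 M


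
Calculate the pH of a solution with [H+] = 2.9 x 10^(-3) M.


pH = -log10([H+])
pH = -log10(2.9 x 10^(-3))
pH = 2.5376

2.5376


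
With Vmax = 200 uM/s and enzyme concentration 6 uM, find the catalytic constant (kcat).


kcat = Vmax / [E]t
kcat = 200 / 6
kcat = 33.3333 s^-1

33.3333 s^-1


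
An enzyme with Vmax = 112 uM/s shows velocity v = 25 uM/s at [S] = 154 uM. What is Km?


Km = [S] * (Vmax - v) / v
Km = 154 * (112 - 25) / 25
Km = 535.92 uM

535.92 uM


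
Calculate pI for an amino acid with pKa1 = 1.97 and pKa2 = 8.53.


pI = (pKa1 + pKa2) / 2
pI = (1.97 + 8.53) / 2
pI = 5.25

5.25


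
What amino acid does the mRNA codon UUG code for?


Standard genetic code lookup.
Codon UUG -> Leu

Leu


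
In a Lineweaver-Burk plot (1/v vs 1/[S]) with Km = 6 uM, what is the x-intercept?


x-intercept = -1/Km
= -1/6
= -0.1667 1/uM

-0.1667 1/uM


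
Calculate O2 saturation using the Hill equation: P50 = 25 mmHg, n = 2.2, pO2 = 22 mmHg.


Y = pO2^n / (P50^n + pO2^n)
Y = 22^2.2 / (25^2.2 + 22^2.2)
Y = 43.02%

43.02%


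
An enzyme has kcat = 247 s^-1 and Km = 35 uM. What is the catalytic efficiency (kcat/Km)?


Catalytic efficiency = kcat / Km
= 247 / 35
= 7.0571 uM^-1*s^-1

7.0571 uM^-1*s^-1


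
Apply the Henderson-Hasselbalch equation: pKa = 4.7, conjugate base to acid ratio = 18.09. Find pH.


pH = pKa + log10([A-]/[HA])
pH = 4.7 + log10(18.09)
pH = 5.9574

5.9574


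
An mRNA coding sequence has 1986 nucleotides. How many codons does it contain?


codons = nucleotides / 3
codons = 1986 / 3 = 662

662


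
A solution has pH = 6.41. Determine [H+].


[H+] = 10^(-pH)
[H+] = 10^(-6.41)
[H+] = 3.890e-07 M

3.890e-07 M


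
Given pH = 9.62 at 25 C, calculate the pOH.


pOH = 14 - pH
pOH = 14 - 9.62
pOH = 4.38

4.38


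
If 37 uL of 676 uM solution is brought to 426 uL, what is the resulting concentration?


C2 = C1 * V1 / V2
C2 = 676 * 37 / 426
C2 = 58.7136 uM

58.7136 uM


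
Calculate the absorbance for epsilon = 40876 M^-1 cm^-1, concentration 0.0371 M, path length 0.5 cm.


A = epsilon * c * l
A = 40876 * 0.0371 * 0.5
A = 758.2498

758.2498


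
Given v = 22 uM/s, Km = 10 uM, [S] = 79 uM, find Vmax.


Vmax = v * (Km + [S]) / [S]
Vmax = 22 * (10 + 79) / 79
Vmax = 24.7848 uM/s

24.7848 uM/s


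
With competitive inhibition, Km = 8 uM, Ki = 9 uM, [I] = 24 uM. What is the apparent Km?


Km_app = Km * (1 + [I]/Ki)
Km_app = 8 * (1 + 24/9)
Km_app = 29.3333 uM

29.3333 uM


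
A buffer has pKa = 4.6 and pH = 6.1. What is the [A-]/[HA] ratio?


[A-]/[HA] = 10^(pH - pKa)
= 10^(6.1 - 4.6)
= 31.6228

31.6228


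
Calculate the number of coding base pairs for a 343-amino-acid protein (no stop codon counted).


Each amino acid = 1 codon = 3 bp
bp = 343 * 3 = 1029 bp

1029 bp


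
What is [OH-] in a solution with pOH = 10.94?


[OH-] = 10^(-pOH)
[OH-] = 10^(-10.94)
[OH-] = 1.148e-11 M

1.148e-11 M


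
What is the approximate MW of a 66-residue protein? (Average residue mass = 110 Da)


MW = n_residues * 110 Da
MW = 66 * 110
MW = 7260 Da

7260 Da


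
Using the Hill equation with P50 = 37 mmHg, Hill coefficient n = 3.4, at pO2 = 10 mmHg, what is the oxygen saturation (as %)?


Y = pO2^n / (P50^n + pO2^n)
Y = 10^3.4 / (37^3.4 + 10^3.4)
Y = 1.16%

1.16%


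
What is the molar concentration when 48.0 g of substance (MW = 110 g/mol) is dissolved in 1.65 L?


C = (mass / MW) / volume
C = (48.0 / 110) / 1.65
C = 0.2645 M

0.2645 M


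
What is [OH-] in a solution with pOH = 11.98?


[OH-] = 10^(-pOH)
[OH-] = 10^(-11.98)
[OH-] = 1.047e-12 M

1.047e-12 M


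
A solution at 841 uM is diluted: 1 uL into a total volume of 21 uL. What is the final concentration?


C2 = C1 * V1 / V2
C2 = 841 * 1 / 21
C2 = 40.0476 uM

40.0476 uM


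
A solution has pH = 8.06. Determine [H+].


[H+] = 10^(-pH)
[H+] = 10^(-8.06)
[H+] = 8.710e-09 M

8.710e-09 M


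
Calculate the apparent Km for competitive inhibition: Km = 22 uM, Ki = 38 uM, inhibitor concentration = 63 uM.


Km_app = Km * (1 + [I]/Ki)
Km_app = 22 * (1 + 63/38)
Km_app = 58.4737 uM

58.4737 uM


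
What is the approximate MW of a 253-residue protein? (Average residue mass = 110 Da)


MW = n_residues * 110 Da
MW = 253 * 110
MW = 27830 Da

27830 Da


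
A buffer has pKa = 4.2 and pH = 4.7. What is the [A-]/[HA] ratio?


[A-]/[HA] = 10^(pH - pKa)
= 10^(4.7 - 4.2)
= 3.1623

3.1623


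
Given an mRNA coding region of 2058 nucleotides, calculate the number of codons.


codons = nucleotides / 3
codons = 2058 / 3 = 686

686


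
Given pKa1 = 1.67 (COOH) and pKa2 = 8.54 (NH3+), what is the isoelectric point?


pI = (pKa1 + pKa2) / 2
pI = (1.67 + 8.54) / 2
pI = 5.105

5.105


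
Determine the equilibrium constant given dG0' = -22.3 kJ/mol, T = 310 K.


Keq = exp(-dG0 * 1000 / (R * T))
Keq = exp(-(-22.3) * 1000 / (8.314 * 310))
Keq = 5723.4753

5723.4753


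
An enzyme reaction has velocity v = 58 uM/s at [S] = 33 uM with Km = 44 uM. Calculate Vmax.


Vmax = v * (Km + [S]) / [S]
Vmax = 58 * (44 + 33) / 33
Vmax = 135.3333 uM/s

135.3333 uM/s


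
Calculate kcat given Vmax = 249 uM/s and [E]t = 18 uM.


kcat = Vmax / [E]t
kcat = 249 / 18
kcat = 13.8333 s^-1

13.8333 s^-1


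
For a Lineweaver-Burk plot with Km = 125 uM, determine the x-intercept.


x-intercept = -1/Km
= -1/125
= -0.008 1/uM

-0.008 1/uM


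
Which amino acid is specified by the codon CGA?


Standard genetic code lookup.
Codon CGA -> Arg

Arg


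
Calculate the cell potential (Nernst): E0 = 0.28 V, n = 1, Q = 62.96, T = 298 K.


E = E0 - (RT/nF) * ln(Q)
E = 0.28 - (8.314 * 298 / (1 * 96485)) * ln(62.96)
E = 0.1736 V

0.1736 V


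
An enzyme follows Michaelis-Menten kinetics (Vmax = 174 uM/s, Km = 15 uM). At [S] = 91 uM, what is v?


v = Vmax * [S] / (Km + [S])
v = 174 * 91 / (15 + 91)
v = 149.3774 uM/s

149.3774 uM/s


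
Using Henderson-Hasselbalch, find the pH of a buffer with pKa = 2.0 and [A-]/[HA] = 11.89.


pH = pKa + log10([A-]/[HA])
pH = 2.0 + log10(11.89)
pH = 3.0752

3.0752


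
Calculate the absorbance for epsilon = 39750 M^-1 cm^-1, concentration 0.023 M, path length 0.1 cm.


A = epsilon * c * l
A = 39750 * 0.023 * 0.1
A = 91.425

91.425


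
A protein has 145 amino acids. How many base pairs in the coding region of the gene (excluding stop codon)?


Each amino acid = 1 codon = 3 bp
bp = 145 * 3 = 435 bp

435 bp


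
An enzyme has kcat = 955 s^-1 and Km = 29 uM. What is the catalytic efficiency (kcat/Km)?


Catalytic efficiency = kcat / Km
= 955 / 29
= 32.931 uM^-1*s^-1

32.931 uM^-1*s^-1


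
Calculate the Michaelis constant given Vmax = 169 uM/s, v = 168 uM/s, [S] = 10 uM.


Km = [S] * (Vmax - v) / v
Km = 10 * (169 - 168) / 168
Km = 0.0595 uM

0.0595 uM


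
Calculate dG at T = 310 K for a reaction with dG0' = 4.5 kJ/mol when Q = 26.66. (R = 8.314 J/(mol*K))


dG = dG0' + RT * ln(Q) / 1000
dG = 4.5 + 8.314 * 310 * ln(26.66) / 1000
dG = 12.9618 kJ/mol

12.9618 kJ/mol


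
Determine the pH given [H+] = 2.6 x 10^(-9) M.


pH = -log10([H+])
pH = -log10(2.6 x 10^(-9))
pH = 8.585

8.585


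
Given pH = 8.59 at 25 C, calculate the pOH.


pOH = 14 - pH
pOH = 14 - 8.59
pOH = 5.41

5.41


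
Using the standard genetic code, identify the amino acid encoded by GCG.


Standard genetic code lookup.
Codon GCG -> Ala

Ala


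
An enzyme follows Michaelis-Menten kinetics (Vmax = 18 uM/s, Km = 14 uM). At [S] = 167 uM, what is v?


v = Vmax * [S] / (Km + [S])
v = 18 * 167 / (14 + 167)
v = 16.6077 uM/s

16.6077 uM/s


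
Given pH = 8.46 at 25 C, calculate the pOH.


pOH = 14 - pH
pOH = 14 - 8.46
pOH = 5.54

5.54


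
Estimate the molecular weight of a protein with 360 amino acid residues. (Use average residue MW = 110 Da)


MW = n_residues * 110 Da
MW = 360 * 110
MW = 39600 Da

39600 Da


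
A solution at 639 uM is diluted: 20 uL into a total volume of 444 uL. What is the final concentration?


C2 = C1 * V1 / V2
C2 = 639 * 20 / 444
C2 = 28.7838 uM

28.7838 uM


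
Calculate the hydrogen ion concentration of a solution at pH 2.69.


[H+] = 10^(-pH)
[H+] = 10^(-2.69)
[H+] = 0.002 M

0.002 M


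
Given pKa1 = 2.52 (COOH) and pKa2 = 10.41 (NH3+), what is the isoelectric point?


pI = (pKa1 + pKa2) / 2
pI = (2.52 + 10.41) / 2
pI = 6.465

6.465


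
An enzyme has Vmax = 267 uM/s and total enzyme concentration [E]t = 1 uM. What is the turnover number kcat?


kcat = Vmax / [E]t
kcat = 267 / 1
kcat = 267.0 s^-1

267.0 s^-1


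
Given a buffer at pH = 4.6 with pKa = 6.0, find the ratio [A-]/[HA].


[A-]/[HA] = 10^(pH - pKa)
= 10^(4.6 - 6.0)
= 0.0398

0.0398


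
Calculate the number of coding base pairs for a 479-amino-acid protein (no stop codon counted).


Each amino acid = 1 codon = 3 bp
bp = 479 * 3 = 1437 bp

1437 bp


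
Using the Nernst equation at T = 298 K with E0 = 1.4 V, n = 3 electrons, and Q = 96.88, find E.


E = E0 - (RT/nF) * ln(Q)
E = 1.4 - (8.314 * 298 / (3 * 96485)) * ln(96.88)
E = 1.3609 V

1.3609 V


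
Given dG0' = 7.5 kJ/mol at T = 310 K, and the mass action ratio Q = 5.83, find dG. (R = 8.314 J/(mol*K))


dG = dG0' + RT * ln(Q) / 1000
dG = 7.5 + 8.314 * 310 * ln(5.83) / 1000
dG = 12.0439 kJ/mol

12.0439 kJ/mol


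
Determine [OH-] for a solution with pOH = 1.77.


[OH-] = 10^(-pOH)
[OH-] = 10^(-1.77)
[OH-] = 0.017 M

0.017 M


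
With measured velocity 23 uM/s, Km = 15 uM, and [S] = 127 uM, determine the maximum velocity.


Vmax = v * (Km + [S]) / [S]
Vmax = 23 * (15 + 127) / 127
Vmax = 25.7165 uM/s

25.7165 uM/s


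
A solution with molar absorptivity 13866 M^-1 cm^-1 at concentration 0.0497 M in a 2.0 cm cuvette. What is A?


A = epsilon * c * l
A = 13866 * 0.0497 * 2.0
A = 1378.2804

1378.2804


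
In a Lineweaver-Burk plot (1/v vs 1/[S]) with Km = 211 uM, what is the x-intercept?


x-intercept = -1/Km
= -1/211
= -0.0047 1/uM

-0.0047 1/uM


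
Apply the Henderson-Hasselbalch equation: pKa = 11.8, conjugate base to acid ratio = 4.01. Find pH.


pH = pKa + log10([A-]/[HA])
pH = 11.8 + log10(4.01)
pH = 12.4031

12.4031


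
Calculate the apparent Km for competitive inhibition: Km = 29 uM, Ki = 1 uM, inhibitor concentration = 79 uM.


Km_app = Km * (1 + [I]/Ki)
Km_app = 29 * (1 + 79/1)
Km_app = 2320.0 uM

2320.0 uM


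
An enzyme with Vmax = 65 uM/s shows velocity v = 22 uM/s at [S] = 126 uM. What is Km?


Km = [S] * (Vmax - v) / v
Km = 126 * (65 - 22) / 22
Km = 246.2727 uM

246.2727 uM


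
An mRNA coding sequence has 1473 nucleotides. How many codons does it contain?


codons = nucleotides / 3
codons = 1473 / 3 = 491

491
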